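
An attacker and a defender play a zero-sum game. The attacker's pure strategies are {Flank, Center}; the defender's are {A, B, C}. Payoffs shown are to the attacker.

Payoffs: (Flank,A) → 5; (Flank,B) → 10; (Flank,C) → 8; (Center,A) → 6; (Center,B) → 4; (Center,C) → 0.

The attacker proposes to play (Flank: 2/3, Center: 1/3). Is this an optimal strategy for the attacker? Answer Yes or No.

Yes

Against A this mix gives (2/3)·5 + (1/3)·6 = 16/3.
Against B this mix gives (2/3)·10 + (1/3)·4 = 8.
Against C this mix gives (2/3)·8 + (1/3)·0 = 16/3.
All of the defender's active replies (A, C) yield 16/3, and no column does worse for the attacker. The mix makes the defender indifferent and guarantees 16/3, so it is optimal.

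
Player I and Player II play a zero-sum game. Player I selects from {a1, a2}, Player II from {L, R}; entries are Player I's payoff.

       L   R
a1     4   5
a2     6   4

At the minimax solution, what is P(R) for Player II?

2/3

Row minima: a1 → 4, a2 → 4; maximin = 4.
Column maxima: L → 6, R → 5; minimax = 5.
4 ≠ 5, so there is no saddle point; optimal play is mixed.
Let Player I play a1 with probability p. Expected payoff against L: 4p + 6(1−p) = −2p + 6; against R: 5p + 4(1−p) = p + 4.
Setting these equal: −2p + 6 = p + 4 ⇒ −3p = -2 ⇒ p = 2/3, and the value is (-2)·(2/3) + 6 = 14/3.
For Player II: with q = P(L), equating a1's and a2's payoffs gives −q + 5 = 2q + 4 ⇒ q = 1/3.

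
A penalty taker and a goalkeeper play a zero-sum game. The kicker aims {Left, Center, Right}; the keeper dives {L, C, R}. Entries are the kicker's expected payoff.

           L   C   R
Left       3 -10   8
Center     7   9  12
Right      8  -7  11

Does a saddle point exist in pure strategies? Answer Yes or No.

No

Row minima: Left → -10, Center → 7, Right → -7; maximin = 7.
Column maxima: L → 8, C → 9, R → 12; minimax = 8.
7 ≠ 8, so no pure-strategy equilibrium exists.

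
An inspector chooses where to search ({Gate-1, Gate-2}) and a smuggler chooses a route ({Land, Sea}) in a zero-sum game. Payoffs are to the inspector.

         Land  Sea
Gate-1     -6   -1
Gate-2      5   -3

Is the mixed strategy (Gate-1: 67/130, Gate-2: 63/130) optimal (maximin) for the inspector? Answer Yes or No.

No

Against Land this mix gives (67/130)·(-6) + (63/130)·5 = -87/130.
Against Sea this mix gives (67/130)·(-1) + (63/130)·(-3) = -128/65.
The smuggler will play Sea, holding the inspector to -128/65. Shifting weight toward the row that does better against Sea would raise this floor (the equalizing mix achieves -23/13 against both Sea and Land), so the proposed strategy is not optimal.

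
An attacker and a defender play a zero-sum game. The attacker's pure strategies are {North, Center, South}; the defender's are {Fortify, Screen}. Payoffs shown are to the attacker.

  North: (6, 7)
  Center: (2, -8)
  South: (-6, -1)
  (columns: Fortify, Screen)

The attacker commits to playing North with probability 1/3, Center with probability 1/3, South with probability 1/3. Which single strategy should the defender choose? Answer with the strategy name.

If the defender plays Fortify, the attacker's expected payoff is (1/3)·6 + (1/3)·2 + (1/3)·(-6) = 2/3.
If the defender plays Screen, the attacker's expected payoff is (1/3)·7 + (1/3)·(-8) + (1/3)·(-1) = -2/3.
The defender minimizes the attacker's payoff; the smallest is -2/3, so the best response is Screen.

Screen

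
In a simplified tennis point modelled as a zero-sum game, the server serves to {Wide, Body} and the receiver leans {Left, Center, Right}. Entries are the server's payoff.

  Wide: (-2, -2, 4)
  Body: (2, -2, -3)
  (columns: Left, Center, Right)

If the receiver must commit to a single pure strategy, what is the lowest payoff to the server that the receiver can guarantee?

Column maxima: Left → 2, Center → -2, Right → 4.
The smallest of these is -2.

-2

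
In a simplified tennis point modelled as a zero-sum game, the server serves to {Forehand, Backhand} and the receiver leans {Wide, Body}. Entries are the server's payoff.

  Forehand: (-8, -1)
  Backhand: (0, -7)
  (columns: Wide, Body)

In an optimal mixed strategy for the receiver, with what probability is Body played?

4/7

Row minima: Forehand → -8, Backhand → -7; maximin = -7.
Column maxima: Wide → 0, Body → -1; minimax = -1.
-7 ≠ -1, so there is no saddle point; optimal play is mixed.
Let the server play Forehand with probability p. Expected payoff against Wide: (-8)p + 0(1−p) = −8p; against Body: (-1)p + (-7)(1−p) = 6p − 7.
Setting these equal: −8p = 6p − 7 ⇒ −14p = -7 ⇒ p = 1/2, and the value is (-8)·(1/2) = -4.
For the receiver: with q = P(Wide), equating Forehand's and Backhand's payoffs gives −7q − 1 = 7q − 7 ⇒ q = 3/7.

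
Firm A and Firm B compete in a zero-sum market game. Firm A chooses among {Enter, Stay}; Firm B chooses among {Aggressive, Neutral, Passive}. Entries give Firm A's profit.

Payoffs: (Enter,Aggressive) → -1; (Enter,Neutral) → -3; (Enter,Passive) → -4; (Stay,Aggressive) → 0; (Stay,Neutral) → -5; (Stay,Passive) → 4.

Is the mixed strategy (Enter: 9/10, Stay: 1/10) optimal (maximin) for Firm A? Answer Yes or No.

Yes

Against Aggressive this mix gives (9/10)·(-1) + (1/10)·0 = -9/10.
Against Neutral this mix gives (9/10)·(-3) + (1/10)·(-5) = -16/5.
Against Passive this mix gives (9/10)·(-4) + (1/10)·4 = -16/5.
All of Firm B's active replies (Neutral, Passive) yield -16/5, and no column does worse for Firm A. The mix makes Firm B indifferent and guarantees -16/5, so it is optimal.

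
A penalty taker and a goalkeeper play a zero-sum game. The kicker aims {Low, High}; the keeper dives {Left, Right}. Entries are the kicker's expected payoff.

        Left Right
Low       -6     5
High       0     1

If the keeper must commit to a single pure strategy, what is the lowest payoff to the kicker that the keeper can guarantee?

0

Column maxima: Left → 0, Right → 5.
The smallest of these is 0.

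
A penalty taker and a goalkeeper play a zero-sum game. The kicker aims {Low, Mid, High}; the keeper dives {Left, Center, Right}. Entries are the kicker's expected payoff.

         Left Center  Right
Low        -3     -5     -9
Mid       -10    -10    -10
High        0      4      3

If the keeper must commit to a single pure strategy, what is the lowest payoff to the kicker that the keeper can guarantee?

Column maxima: Left → 0, Center → 4, Right → 3.
The smallest of these is 0.

0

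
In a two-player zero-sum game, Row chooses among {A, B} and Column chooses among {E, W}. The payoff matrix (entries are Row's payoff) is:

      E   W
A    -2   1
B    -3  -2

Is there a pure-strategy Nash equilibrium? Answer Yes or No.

Yes

Row minima: A → -2, B → -3; maximin = -2.
Column maxima: E → -2, W → 1; minimax = -2.
maximin = minimax = -2, so a saddle point exists.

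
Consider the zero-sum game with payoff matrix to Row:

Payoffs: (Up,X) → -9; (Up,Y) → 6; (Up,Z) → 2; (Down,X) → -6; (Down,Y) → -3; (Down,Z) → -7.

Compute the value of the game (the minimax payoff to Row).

Row minima: Up → -9, Down → -7; maximin = -7.
Column maxima: X → -6, Y → 6, Z → 2; minimax = -6.
-7 ≠ -6, so there is no saddle point; optimal play is mixed.
Y is strictly dominated by X (it gives Row strictly more in every row), so Column never plays it.
On the remaining 2×2 (Up, Down vs X, Z):
Let Row play Up with probability p. Expected payoff against X: (-9)p + (-6)(1−p) = −3p − 6; against Z: 2p + (-7)(1−p) = 9p − 7.
Setting these equal: −3p − 6 = 9p − 7 ⇒ −12p = -1 ⇒ p = 1/12, and the value is (-3)·(1/12) − 6 = -25/4.
For Column: with q = P(X), equating Up's and Down's payoffs gives −11q + 2 = q − 7 ⇒ q = 3/4.

-25/4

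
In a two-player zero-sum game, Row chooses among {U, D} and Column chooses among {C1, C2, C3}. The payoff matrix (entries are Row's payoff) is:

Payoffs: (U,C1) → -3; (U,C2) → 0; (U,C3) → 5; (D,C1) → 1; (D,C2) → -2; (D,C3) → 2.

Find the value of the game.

Row minima: U → -3, D → -2; maximin = -2.
Column maxima: C1 → 1, C2 → 0, C3 → 5; minimax = 0.
-2 ≠ 0, so there is no saddle point; optimal play is mixed.
C3 is strictly dominated by C1 (it gives Row strictly more in every row), so Column never plays it.
On the remaining 2×2 (U, D vs C1, C2):
Let Row play U with probability p. Expected payoff against C1: (-3)p + 1(1−p) = −4p + 1; against C2: 0p + (-2)(1−p) = 2p − 2.
Setting these equal: −4p + 1 = 2p − 2 ⇒ −6p = -3 ⇒ p = 1/2, and the value is (-4)·(1/2) + 1 = -1.
For Column: with q = P(C1), equating U's and D's payoffs gives −3q = 3q − 2 ⇒ q = 1/3.

-1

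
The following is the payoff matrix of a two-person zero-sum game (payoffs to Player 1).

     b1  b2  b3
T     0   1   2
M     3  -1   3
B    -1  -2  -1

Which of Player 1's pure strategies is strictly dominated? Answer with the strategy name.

B

T gives a strictly higher payoff than B against every column: 0 > -1, 1 > -2, 2 > -1.
So B is strictly dominated and Player 1 never plays it.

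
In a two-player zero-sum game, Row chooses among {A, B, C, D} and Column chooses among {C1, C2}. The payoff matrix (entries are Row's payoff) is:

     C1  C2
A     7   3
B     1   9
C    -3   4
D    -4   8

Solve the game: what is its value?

5

Row minima: A → 3, B → 1, C → -3, D → -4; maximin = 3.
Column maxima: C1 → 7, C2 → 9; minimax = 7.
3 ≠ 7, so there is no saddle point; optimal play is mixed.
C is strictly dominated by B, so Row never plays it.
D is strictly dominated by B, so Row never plays it.
On the remaining 2×2 (A, B vs C1, C2):
Let Row play A with probability p. Expected payoff against C1: 7p + 1(1−p) = 6p + 1; against C2: 3p + 9(1−p) = −6p + 9.
Setting these equal: 6p + 1 = −6p + 9 ⇒ 12p = 8 ⇒ p = 2/3, and the value is (6)·(2/3) + 1 = 5.
For Column: with q = P(C1), equating A's and B's payoffs gives 4q + 3 = −8q + 9 ⇒ q = 1/2.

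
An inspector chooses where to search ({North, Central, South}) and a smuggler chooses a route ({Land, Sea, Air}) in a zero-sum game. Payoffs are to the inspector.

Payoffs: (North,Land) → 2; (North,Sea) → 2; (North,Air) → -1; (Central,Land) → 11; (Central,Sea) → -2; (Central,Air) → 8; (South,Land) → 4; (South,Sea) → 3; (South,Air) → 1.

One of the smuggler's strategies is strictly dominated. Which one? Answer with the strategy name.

Land

Air holds the inspector's payoff strictly below Land in every row: -1 < 2, 8 < 11, 1 < 4.
So Land is strictly dominated for the smuggler.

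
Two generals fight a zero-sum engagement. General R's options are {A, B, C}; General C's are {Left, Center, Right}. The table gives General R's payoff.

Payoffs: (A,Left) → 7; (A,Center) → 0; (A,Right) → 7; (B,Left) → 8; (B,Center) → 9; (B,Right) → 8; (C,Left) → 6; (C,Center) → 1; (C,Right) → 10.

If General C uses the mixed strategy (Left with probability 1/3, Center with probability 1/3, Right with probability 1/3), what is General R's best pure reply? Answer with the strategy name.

Expected payoff of A: (1/3)·7 + (1/3)·0 + (1/3)·7 = 14/3.
Expected payoff of B: (1/3)·8 + (1/3)·9 + (1/3)·8 = 25/3.
Expected payoff of C: (1/3)·6 + (1/3)·1 + (1/3)·10 = 17/3.
The largest is 25/3, so General R's best response is B.

B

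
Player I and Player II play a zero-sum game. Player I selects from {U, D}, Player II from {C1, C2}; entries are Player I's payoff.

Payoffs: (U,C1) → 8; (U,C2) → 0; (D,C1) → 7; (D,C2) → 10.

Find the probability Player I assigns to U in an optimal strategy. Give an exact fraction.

Row minima: U → 0, D → 7; maximin = 7.
Column maxima: C1 → 8, C2 → 10; minimax = 8.
7 ≠ 8, so there is no saddle point; optimal play is mixed.
Let Player I play U with probability p. Expected payoff against C1: 8p + 7(1−p) = p + 7; against C2: 0p + 10(1−p) = −10p + 10.
Setting these equal: p + 7 = −10p + 10 ⇒ 11p = 3 ⇒ p = 3/11, and the value is (1)·(3/11) + 7 = 80/11.
For Player II: with q = P(C1), equating U's and D's payoffs gives 8q = −3q + 10 ⇒ q = 10/11.

3/11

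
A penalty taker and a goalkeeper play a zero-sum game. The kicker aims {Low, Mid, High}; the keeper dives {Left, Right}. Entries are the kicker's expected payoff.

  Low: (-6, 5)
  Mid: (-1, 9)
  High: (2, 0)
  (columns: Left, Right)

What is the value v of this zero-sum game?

Row minima: Low → -6, Mid → -1, High → 0; maximin = 0.
Column maxima: Left → 2, Right → 9; minimax = 2.
0 ≠ 2, so there is no saddle point; optimal play is mixed.
Low is strictly dominated by Mid, so the kicker never plays it.
On the remaining 2×2 (Mid, High vs Left, Right):
Let the kicker play Mid with probability p. Expected payoff against Left: (-1)p + 2(1−p) = −3p + 2; against Right: 9p + 0(1−p) = 9p.
Setting these equal: −3p + 2 = 9p ⇒ −12p = -2 ⇒ p = 1/6, and the value is (-3)·(1/6) + 2 = 3/2.
For the keeper: with q = P(Left), equating Mid's and High's payoffs gives −10q + 9 = 2q ⇒ q = 3/4.

3/2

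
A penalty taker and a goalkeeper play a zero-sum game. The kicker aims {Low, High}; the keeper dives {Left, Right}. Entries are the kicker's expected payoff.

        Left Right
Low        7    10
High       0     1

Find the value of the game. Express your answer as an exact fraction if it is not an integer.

Row minima: Low → 7, High → 0; maximin = 7.
Column maxima: Left → 7, Right → 10; minimax = 7.
Since maximin = minimax = 7, there is a saddle point and the value is 7.

7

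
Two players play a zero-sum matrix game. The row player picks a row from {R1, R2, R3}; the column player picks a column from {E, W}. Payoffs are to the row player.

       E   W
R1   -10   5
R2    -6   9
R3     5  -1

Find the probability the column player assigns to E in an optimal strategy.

10/21

Row minima: R1 → -10, R2 → -6, R3 → -1; maximin = -1.
Column maxima: E → 5, W → 9; minimax = 5.
-1 ≠ 5, so there is no saddle point; optimal play is mixed.
R1 is strictly dominated by R2, so the row player never plays it.
On the remaining 2×2 (R2, R3 vs E, W):
Let the row player play R2 with probability p. Expected payoff against E: (-6)p + 5(1−p) = −11p + 5; against W: 9p + (-1)(1−p) = 10p − 1.
Setting these equal: −11p + 5 = 10p − 1 ⇒ −21p = -6 ⇒ p = 2/7, and the value is (-11)·(2/7) + 5 = 13/7.
For the column player: with q = P(E), equating R2's and R3's payoffs gives −15q + 9 = 6q − 1 ⇒ q = 10/21.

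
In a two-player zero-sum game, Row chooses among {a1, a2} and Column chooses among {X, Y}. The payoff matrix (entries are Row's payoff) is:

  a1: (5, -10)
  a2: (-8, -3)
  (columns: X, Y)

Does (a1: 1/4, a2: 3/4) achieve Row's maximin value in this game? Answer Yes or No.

Against X this mix gives (1/4)·5 + (3/4)·(-8) = -19/4.
Against Y this mix gives (1/4)·(-10) + (3/4)·(-3) = -19/4.
All of Column's active replies (X, Y) yield -19/4, and no column does worse for Row. The mix makes Column indifferent and guarantees -19/4, so it is optimal.

Yes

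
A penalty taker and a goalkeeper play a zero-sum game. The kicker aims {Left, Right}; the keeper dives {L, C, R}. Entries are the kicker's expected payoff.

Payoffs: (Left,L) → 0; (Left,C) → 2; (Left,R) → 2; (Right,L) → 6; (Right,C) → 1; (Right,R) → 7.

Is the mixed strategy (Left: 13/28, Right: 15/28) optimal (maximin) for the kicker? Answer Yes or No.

Against L this mix gives (13/28)·0 + (15/28)·6 = 45/14.
Against C this mix gives (13/28)·2 + (15/28)·1 = 41/28.
Against R this mix gives (13/28)·2 + (15/28)·7 = 131/28.
The keeper will play C, holding the kicker to 41/28. Shifting weight toward the row that does better against C would raise this floor (the equalizing mix achieves 12/7 against both C and L), so the proposed strategy is not optimal.

No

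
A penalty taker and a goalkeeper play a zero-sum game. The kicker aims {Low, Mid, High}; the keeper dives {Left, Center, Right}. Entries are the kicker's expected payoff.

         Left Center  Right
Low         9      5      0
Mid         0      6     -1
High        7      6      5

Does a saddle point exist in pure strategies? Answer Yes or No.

Row minima: Low → 0, Mid → -1, High → 5; maximin = 5.
Column maxima: Left → 9, Center → 6, Right → 5; minimax = 5.
maximin = minimax = 5, so a saddle point exists.

Yes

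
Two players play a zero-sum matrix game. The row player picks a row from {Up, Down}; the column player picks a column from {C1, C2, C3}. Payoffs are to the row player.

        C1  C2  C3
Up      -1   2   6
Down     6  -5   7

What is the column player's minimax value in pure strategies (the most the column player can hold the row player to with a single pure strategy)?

Column maxima: C1 → 6, C2 → 2, C3 → 7.
The smallest of these is 2.

2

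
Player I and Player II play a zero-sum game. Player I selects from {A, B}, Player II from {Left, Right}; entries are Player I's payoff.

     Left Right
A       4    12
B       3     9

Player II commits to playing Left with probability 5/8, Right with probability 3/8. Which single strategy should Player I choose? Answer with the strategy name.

Expected payoff of A: (5/8)·4 + (3/8)·12 = 7.
Expected payoff of B: (5/8)·3 + (3/8)·9 = 21/4.
The largest is 7, so Player I's best response is A.

A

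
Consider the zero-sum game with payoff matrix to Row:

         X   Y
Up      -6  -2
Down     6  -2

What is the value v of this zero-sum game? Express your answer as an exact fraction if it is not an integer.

Row minima: Up → -6, Down → -2; maximin = -2.
Column maxima: X → 6, Y → -2; minimax = -2.
Since maximin = minimax = -2, there is a saddle point and the value is -2.

-2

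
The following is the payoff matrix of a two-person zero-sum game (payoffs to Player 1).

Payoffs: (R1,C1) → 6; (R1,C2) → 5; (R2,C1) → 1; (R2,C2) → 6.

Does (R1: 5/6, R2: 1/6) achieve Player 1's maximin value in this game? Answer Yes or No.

Yes

Against C1 this mix gives (5/6)·6 + (1/6)·1 = 31/6.
Against C2 this mix gives (5/6)·5 + (1/6)·6 = 31/6.
All of Player 2's active replies (C1, C2) yield 31/6, and no column does worse for Player 1. The mix makes Player 2 indifferent and guarantees 31/6, so it is optimal.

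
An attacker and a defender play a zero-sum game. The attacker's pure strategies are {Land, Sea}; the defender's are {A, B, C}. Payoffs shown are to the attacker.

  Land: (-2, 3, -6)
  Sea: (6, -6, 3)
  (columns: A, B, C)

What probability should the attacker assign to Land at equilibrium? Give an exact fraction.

1/2

Row minima: Land → -6, Sea → -6; maximin = -6.
Column maxima: A → 6, B → 3, C → 3; minimax = 3.
-6 ≠ 3, so there is no saddle point; optimal play is mixed.
A is strictly dominated by C (it gives the attacker strictly more in every row), so the defender never plays it.
On the remaining 2×2 (Land, Sea vs B, C):
Let the attacker play Land with probability p. Expected payoff against B: 3p + (-6)(1−p) = 9p − 6; against C: (-6)p + 3(1−p) = −9p + 3.
Setting these equal: 9p − 6 = −9p + 3 ⇒ 18p = 9 ⇒ p = 1/2, and the value is (9)·(1/2) − 6 = -3/2.
For the defender: with q = P(B), equating Land's and Sea's payoffs gives 9q − 6 = −9q + 3 ⇒ q = 1/2.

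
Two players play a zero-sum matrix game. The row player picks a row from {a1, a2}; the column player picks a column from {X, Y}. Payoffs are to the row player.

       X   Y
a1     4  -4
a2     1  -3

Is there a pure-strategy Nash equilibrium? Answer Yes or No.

Row minima: a1 → -4, a2 → -3; maximin = -3.
Column maxima: X → 4, Y → -3; minimax = -3.
maximin = minimax = -3, so a saddle point exists.

Yes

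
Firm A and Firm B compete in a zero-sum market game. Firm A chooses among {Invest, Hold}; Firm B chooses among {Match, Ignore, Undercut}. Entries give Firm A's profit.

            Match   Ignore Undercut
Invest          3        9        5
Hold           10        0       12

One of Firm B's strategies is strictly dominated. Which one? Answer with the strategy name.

Match holds Firm A's payoff strictly below Undercut in every row: 3 < 5, 10 < 12.
So Undercut is strictly dominated for Firm B.

Undercut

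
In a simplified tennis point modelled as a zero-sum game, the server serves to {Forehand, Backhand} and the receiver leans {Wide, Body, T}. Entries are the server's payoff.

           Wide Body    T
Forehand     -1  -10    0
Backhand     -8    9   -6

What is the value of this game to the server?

-89/26

Row minima: Forehand → -10, Backhand → -8; maximin = -8.
Column maxima: Wide → -1, Body → 9, T → 0; minimax = -1.
-8 ≠ -1, so there is no saddle point; optimal play is mixed.
T is strictly dominated by Wide (it gives the server strictly more in every row), so the receiver never plays it.
On the remaining 2×2 (Forehand, Backhand vs Wide, Body):
Let the server play Forehand with probability p. Expected payoff against Wide: (-1)p + (-8)(1−p) = 7p − 8; against Body: (-10)p + 9(1−p) = −19p + 9.
Setting these equal: 7p − 8 = −19p + 9 ⇒ 26p = 17 ⇒ p = 17/26, and the value is (7)·(17/26) − 8 = -89/26.
For the receiver: with q = P(Wide), equating Forehand's and Backhand's payoffs gives 9q − 10 = −17q + 9 ⇒ q = 19/26.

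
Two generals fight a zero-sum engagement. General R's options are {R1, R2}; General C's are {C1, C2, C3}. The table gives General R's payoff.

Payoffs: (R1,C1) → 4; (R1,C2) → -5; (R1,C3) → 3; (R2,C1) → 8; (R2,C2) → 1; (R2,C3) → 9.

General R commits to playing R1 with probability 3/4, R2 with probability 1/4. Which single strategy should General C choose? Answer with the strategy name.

If General C plays C1, General R's expected payoff is (3/4)·4 + (1/4)·8 = 5.
If General C plays C2, General R's expected payoff is (3/4)·(-5) + (1/4)·1 = -7/2.
If General C plays C3, General R's expected payoff is (3/4)·3 + (1/4)·9 = 9/2.
General C minimizes General R's payoff; the smallest is -7/2, so the best response is C2.

C2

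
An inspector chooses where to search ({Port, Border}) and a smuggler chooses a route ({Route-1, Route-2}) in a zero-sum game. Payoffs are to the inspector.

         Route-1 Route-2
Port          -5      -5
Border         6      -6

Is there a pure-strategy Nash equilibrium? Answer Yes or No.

Yes

Row minima: Port → -5, Border → -6; maximin = -5.
Column maxima: Route-1 → 6, Route-2 → -5; minimax = -5.
maximin = minimax = -5, so a saddle point exists.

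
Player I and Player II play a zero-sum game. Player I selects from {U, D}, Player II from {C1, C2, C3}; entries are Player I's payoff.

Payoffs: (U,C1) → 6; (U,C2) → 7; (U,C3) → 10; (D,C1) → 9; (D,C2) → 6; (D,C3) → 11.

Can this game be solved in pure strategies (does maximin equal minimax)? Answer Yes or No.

No

Row minima: U → 6, D → 6; maximin = 6.
Column maxima: C1 → 9, C2 → 7, C3 → 11; minimax = 7.
6 ≠ 7, so no pure-strategy equilibrium exists.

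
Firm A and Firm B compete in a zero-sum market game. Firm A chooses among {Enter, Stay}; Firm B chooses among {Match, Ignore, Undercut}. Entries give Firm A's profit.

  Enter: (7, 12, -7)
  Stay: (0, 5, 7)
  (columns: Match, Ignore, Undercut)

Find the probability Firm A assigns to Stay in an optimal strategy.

Row minima: Enter → -7, Stay → 0; maximin = 0.
Column maxima: Match → 7, Ignore → 12, Undercut → 7; minimax = 7.
0 ≠ 7, so there is no saddle point; optimal play is mixed.
Ignore is strictly dominated by Match (it gives Firm A strictly more in every row), so Firm B never plays it.
On the remaining 2×2 (Enter, Stay vs Match, Undercut):
Let Firm A play Enter with probability p. Expected payoff against Match: 7p + 0(1−p) = 7p; against Undercut: (-7)p + 7(1−p) = −14p + 7.
Setting these equal: 7p = −14p + 7 ⇒ 21p = 7 ⇒ p = 1/3, and the value is (7)·(1/3) = 7/3.
For Firm B: with q = P(Match), equating Enter's and Stay's payoffs gives 14q − 7 = −7q + 7 ⇒ q = 2/3.

2/3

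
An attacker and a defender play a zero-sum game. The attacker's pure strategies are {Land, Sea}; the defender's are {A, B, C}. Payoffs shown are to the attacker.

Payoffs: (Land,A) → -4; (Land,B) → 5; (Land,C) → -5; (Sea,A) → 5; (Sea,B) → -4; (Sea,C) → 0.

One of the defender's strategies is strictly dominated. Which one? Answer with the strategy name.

A

C holds the attacker's payoff strictly below A in every row: -5 < -4, 0 < 5.
So A is strictly dominated for the defender.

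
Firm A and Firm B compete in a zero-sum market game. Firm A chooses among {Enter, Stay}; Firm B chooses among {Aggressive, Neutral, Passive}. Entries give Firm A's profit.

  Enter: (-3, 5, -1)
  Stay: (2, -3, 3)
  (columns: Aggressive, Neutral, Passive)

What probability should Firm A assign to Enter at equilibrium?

Row minima: Enter → -3, Stay → -3; maximin = -3.
Column maxima: Aggressive → 2, Neutral → 5, Passive → 3; minimax = 2.
-3 ≠ 2, so there is no saddle point; optimal play is mixed.
Passive is strictly dominated by Aggressive (it gives Firm A strictly more in every row), so Firm B never plays it.
On the remaining 2×2 (Enter, Stay vs Aggressive, Neutral):
Let Firm A play Enter with probability p. Expected payoff against Aggressive: (-3)p + 2(1−p) = −5p + 2; against Neutral: 5p + (-3)(1−p) = 8p − 3.
Setting these equal: −5p + 2 = 8p − 3 ⇒ −13p = -5 ⇒ p = 5/13, and the value is (-5)·(5/13) + 2 = 1/13.
For Firm B: with q = P(Aggressive), equating Enter's and Stay's payoffs gives −8q + 5 = 5q − 3 ⇒ q = 8/13.

5/13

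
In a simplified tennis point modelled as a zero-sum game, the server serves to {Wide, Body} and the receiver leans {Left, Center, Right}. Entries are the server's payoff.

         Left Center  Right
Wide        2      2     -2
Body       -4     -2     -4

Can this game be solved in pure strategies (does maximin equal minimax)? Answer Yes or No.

Row minima: Wide → -2, Body → -4; maximin = -2.
Column maxima: Left → 2, Center → 2, Right → -2; minimax = -2.
maximin = minimax = -2, so a saddle point exists.

Yes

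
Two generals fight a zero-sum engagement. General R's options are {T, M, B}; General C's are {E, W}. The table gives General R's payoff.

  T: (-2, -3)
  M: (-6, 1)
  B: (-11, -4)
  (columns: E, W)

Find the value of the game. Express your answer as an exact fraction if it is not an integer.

-5/2

Row minima: T → -3, M → -6, B → -11; maximin = -3.
Column maxima: E → -2, W → 1; minimax = -2.
-3 ≠ -2, so there is no saddle point; optimal play is mixed.
B is strictly dominated by T, so General R never plays it.
On the remaining 2×2 (T, M vs E, W):
Let General R play T with probability p. Expected payoff against E: (-2)p + (-6)(1−p) = 4p − 6; against W: (-3)p + 1(1−p) = −4p + 1.
Setting these equal: 4p − 6 = −4p + 1 ⇒ 8p = 7 ⇒ p = 7/8, and the value is (4)·(7/8) − 6 = -5/2.
For General C: with q = P(E), equating T's and M's payoffs gives q − 3 = −7q + 1 ⇒ q = 1/2.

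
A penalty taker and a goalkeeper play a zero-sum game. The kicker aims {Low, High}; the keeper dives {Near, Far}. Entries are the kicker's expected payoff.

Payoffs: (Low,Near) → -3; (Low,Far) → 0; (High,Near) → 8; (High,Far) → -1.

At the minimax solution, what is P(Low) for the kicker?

3/4

Row minima: Low → -3, High → -1; maximin = -1.
Column maxima: Near → 8, Far → 0; minimax = 0.
-1 ≠ 0, so there is no saddle point; optimal play is mixed.
Let the kicker play Low with probability p. Expected payoff against Near: (-3)p + 8(1−p) = −11p + 8; against Far: 0p + (-1)(1−p) = p − 1.
Setting these equal: −11p + 8 = p − 1 ⇒ −12p = -9 ⇒ p = 3/4, and the value is (-11)·(3/4) + 8 = -1/4.
For the keeper: with q = P(Near), equating Low's and High's payoffs gives −3q = 9q − 1 ⇒ q = 1/12.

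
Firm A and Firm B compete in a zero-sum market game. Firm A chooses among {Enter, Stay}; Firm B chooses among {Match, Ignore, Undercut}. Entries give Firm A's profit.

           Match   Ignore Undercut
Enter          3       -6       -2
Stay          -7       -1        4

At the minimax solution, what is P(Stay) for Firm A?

3/5

Row minima: Enter → -6, Stay → -7; maximin = -6.
Column maxima: Match → 3, Ignore → -1, Undercut → 4; minimax = -1.
-6 ≠ -1, so there is no saddle point; optimal play is mixed.
Undercut is strictly dominated by Ignore (it gives Firm A strictly more in every row), so Firm B never plays it.
On the remaining 2×2 (Enter, Stay vs Match, Ignore):
Let Firm A play Enter with probability p. Expected payoff against Match: 3p + (-7)(1−p) = 10p − 7; against Ignore: (-6)p + (-1)(1−p) = −5p − 1.
Setting these equal: 10p − 7 = −5p − 1 ⇒ 15p = 6 ⇒ p = 2/5, and the value is (10)·(2/5) − 7 = -3.
For Firm B: with q = P(Match), equating Enter's and Stay's payoffs gives 9q − 6 = −6q − 1 ⇒ q = 1/3.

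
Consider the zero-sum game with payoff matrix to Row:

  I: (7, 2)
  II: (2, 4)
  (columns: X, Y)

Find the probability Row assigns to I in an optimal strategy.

Row minima: I → 2, II → 2; maximin = 2.
Column maxima: X → 7, Y → 4; minimax = 4.
2 ≠ 4, so there is no saddle point; optimal play is mixed.
Let Row play I with probability p. Expected payoff against X: 7p + 2(1−p) = 5p + 2; against Y: 2p + 4(1−p) = −2p + 4.
Setting these equal: 5p + 2 = −2p + 4 ⇒ 7p = 2 ⇒ p = 2/7, and the value is (5)·(2/7) + 2 = 24/7.
For Column: with q = P(X), equating I's and II's payoffs gives 5q + 2 = −2q + 4 ⇒ q = 2/7.

2/7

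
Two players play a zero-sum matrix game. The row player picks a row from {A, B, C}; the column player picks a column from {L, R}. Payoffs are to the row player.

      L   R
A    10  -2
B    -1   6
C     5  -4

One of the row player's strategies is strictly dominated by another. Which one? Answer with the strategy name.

A gives a strictly higher payoff than C against every column: 10 > 5, -2 > -4.
So C is strictly dominated and the row player never plays it.

C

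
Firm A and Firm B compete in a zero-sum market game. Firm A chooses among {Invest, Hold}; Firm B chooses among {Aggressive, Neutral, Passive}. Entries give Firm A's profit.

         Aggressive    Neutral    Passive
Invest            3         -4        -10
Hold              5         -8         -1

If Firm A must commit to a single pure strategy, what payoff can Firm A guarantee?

Row minima: Invest → -10, Hold → -8.
The best of these is -8.

-8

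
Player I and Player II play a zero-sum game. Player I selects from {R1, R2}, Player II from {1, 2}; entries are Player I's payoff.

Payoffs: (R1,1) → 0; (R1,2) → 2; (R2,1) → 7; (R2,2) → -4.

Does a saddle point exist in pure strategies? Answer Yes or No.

Row minima: R1 → 0, R2 → -4; maximin = 0.
Column maxima: 1 → 7, 2 → 2; minimax = 2.
0 ≠ 2, so no pure-strategy equilibrium exists.

No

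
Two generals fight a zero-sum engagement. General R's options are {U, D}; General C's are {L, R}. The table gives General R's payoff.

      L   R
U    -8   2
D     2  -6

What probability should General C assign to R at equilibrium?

5/9

Row minima: U → -8, D → -6; maximin = -6.
Column maxima: L → 2, R → 2; minimax = 2.
-6 ≠ 2, so there is no saddle point; optimal play is mixed.
Let General R play U with probability p. Expected payoff against L: (-8)p + 2(1−p) = −10p + 2; against R: 2p + (-6)(1−p) = 8p − 6.
Setting these equal: −10p + 2 = 8p − 6 ⇒ −18p = -8 ⇒ p = 4/9, and the value is (-10)·(4/9) + 2 = -22/9.
For General C: with q = P(L), equating U's and D's payoffs gives −10q + 2 = 8q − 6 ⇒ q = 4/9.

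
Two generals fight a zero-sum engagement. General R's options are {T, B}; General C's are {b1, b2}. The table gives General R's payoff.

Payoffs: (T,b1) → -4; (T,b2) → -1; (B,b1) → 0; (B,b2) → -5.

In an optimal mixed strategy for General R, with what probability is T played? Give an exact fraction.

5/8

Row minima: T → -4, B → -5; maximin = -4.
Column maxima: b1 → 0, b2 → -1; minimax = -1.
-4 ≠ -1, so there is no saddle point; optimal play is mixed.
Let General R play T with probability p. Expected payoff against b1: (-4)p + 0(1−p) = −4p; against b2: (-1)p + (-5)(1−p) = 4p − 5.
Setting these equal: −4p = 4p − 5 ⇒ −8p = -5 ⇒ p = 5/8, and the value is (-4)·(5/8) = -5/2.
For General C: with q = P(b1), equating T's and B's payoffs gives −3q − 1 = 5q − 5 ⇒ q = 1/2.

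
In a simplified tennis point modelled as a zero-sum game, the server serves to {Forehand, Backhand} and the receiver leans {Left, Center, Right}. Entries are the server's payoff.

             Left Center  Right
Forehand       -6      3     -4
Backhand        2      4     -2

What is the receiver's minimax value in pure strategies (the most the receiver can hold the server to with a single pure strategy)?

Column maxima: Left → 2, Center → 4, Right → -2.
The smallest of these is -2.

-2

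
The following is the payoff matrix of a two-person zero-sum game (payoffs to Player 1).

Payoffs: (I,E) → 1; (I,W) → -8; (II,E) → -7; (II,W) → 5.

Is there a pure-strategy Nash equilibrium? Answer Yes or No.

No

Row minima: I → -8, II → -7; maximin = -7.
Column maxima: E → 1, W → 5; minimax = 1.
-7 ≠ 1, so no pure-strategy equilibrium exists.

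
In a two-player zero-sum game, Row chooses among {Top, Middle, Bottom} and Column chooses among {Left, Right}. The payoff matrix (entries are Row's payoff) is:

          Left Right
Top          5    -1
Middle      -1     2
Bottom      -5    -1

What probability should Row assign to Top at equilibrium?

Row minima: Top → -1, Middle → -1, Bottom → -5; maximin = -1.
Column maxima: Left → 5, Right → 2; minimax = 2.
-1 ≠ 2, so there is no saddle point; optimal play is mixed.
Bottom is strictly dominated by Middle, so Row never plays it.
On the remaining 2×2 (Top, Middle vs Left, Right):
Let Row play Top with probability p. Expected payoff against Left: 5p + (-1)(1−p) = 6p − 1; against Right: (-1)p + 2(1−p) = −3p + 2.
Setting these equal: 6p − 1 = −3p + 2 ⇒ 9p = 3 ⇒ p = 1/3, and the value is (6)·(1/3) − 1 = 1.
For Column: with q = P(Left), equating Top's and Middle's payoffs gives 6q − 1 = −3q + 2 ⇒ q = 1/3.

1/3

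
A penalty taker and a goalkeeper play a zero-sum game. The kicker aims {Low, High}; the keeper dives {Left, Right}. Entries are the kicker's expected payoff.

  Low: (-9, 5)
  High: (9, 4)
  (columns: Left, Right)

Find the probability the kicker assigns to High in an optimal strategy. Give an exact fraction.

Row minima: Low → -9, High → 4; maximin = 4.
Column maxima: Left → 9, Right → 5; minimax = 5.
4 ≠ 5, so there is no saddle point; optimal play is mixed.
Let the kicker play Low with probability p. Expected payoff against Left: (-9)p + 9(1−p) = −18p + 9; against Right: 5p + 4(1−p) = p + 4.
Setting these equal: −18p + 9 = p + 4 ⇒ −19p = -5 ⇒ p = 5/19, and the value is (-18)·(5/19) + 9 = 81/19.
For the keeper: with q = P(Left), equating Low's and High's payoffs gives −14q + 5 = 5q + 4 ⇒ q = 1/19.

14/19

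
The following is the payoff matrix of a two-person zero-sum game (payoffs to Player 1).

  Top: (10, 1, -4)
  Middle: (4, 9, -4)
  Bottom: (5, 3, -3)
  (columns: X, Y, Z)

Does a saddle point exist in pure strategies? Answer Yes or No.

Yes

Row minima: Top → -4, Middle → -4, Bottom → -3; maximin = -3.
Column maxima: X → 10, Y → 9, Z → -3; minimax = -3.
maximin = minimax = -3, so a saddle point exists.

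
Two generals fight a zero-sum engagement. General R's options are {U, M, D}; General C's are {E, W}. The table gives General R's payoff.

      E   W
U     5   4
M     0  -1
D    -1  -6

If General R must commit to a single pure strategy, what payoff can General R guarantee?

Row minima: U → 4, M → -1, D → -6.
The best of these is 4.

4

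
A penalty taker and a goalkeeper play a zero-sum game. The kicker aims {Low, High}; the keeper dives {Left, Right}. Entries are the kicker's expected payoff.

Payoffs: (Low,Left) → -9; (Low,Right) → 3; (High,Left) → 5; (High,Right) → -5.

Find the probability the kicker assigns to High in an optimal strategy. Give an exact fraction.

Row minima: Low → -9, High → -5; maximin = -5.
Column maxima: Left → 5, Right → 3; minimax = 3.
-5 ≠ 3, so there is no saddle point; optimal play is mixed.
Let the kicker play Low with probability p. Expected payoff against Left: (-9)p + 5(1−p) = −14p + 5; against Right: 3p + (-5)(1−p) = 8p − 5.
Setting these equal: −14p + 5 = 8p − 5 ⇒ −22p = -10 ⇒ p = 5/11, and the value is (-14)·(5/11) + 5 = -15/11.
For the keeper: with q = P(Left), equating Low's and High's payoffs gives −12q + 3 = 10q − 5 ⇒ q = 4/11.

6/11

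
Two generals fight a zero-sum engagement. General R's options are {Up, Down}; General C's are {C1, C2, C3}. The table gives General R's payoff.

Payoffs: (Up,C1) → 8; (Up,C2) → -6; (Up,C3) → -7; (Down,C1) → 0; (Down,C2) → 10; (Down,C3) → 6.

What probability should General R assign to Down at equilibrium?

Row minima: Up → -7, Down → 0; maximin = 0.
Column maxima: C1 → 8, C2 → 10, C3 → 6; minimax = 6.
0 ≠ 6, so there is no saddle point; optimal play is mixed.
C2 is strictly dominated by C3 (it gives General R strictly more in every row), so General C never plays it.
On the remaining 2×2 (Up, Down vs C1, C3):
Let General R play Up with probability p. Expected payoff against C1: 8p + 0(1−p) = 8p; against C3: (-7)p + 6(1−p) = −13p + 6.
Setting these equal: 8p = −13p + 6 ⇒ 21p = 6 ⇒ p = 2/7, and the value is (8)·(2/7) = 16/7.
For General C: with q = P(C1), equating Up's and Down's payoffs gives 15q − 7 = −6q + 6 ⇒ q = 13/21.

5/7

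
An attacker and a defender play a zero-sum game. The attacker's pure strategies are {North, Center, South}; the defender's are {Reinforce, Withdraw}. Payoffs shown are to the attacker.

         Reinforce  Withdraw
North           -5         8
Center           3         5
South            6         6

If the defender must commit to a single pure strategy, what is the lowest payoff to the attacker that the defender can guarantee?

Column maxima: Reinforce → 6, Withdraw → 8.
The smallest of these is 6.

6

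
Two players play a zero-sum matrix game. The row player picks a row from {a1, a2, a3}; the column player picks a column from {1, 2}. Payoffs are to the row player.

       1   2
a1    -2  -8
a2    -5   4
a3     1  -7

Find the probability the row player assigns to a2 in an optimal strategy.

8/17

Row minima: a1 → -8, a2 → -5, a3 → -7; maximin = -5.
Column maxima: 1 → 1, 2 → 4; minimax = 1.
-5 ≠ 1, so there is no saddle point; optimal play is mixed.
a1 is strictly dominated by a3, so the row player never plays it.
On the remaining 2×2 (a2, a3 vs 1, 2):
Let the row player play a2 with probability p. Expected payoff against 1: (-5)p + 1(1−p) = −6p + 1; against 2: 4p + (-7)(1−p) = 11p − 7.
Setting these equal: −6p + 1 = 11p − 7 ⇒ −17p = -8 ⇒ p = 8/17, and the value is (-6)·(8/17) + 1 = -31/17.
For the column player: with q = P(1), equating a2's and a3's payoffs gives −9q + 4 = 8q − 7 ⇒ q = 11/17.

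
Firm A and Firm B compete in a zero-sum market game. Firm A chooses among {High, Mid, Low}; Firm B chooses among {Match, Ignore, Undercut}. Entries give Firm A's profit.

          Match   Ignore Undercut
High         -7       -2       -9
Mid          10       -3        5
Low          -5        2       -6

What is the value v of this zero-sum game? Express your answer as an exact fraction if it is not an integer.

-1/2

Row minima: High → -9, Mid → -3, Low → -6; maximin = -3.
Column maxima: Match → 10, Ignore → 2, Undercut → 5; minimax = 2.
-3 ≠ 2, so there is no saddle point; optimal play is mixed.
High is strictly dominated by Low, so Firm A never plays it.
Match is strictly dominated by Undercut (it gives Firm A strictly more in every row), so Firm B never plays it.
On the remaining 2×2 (Mid, Low vs Ignore, Undercut):
Let Firm A play Mid with probability p. Expected payoff against Ignore: (-3)p + 2(1−p) = −5p + 2; against Undercut: 5p + (-6)(1−p) = 11p − 6.
Setting these equal: −5p + 2 = 11p − 6 ⇒ −16p = -8 ⇒ p = 1/2, and the value is (-5)·(1/2) + 2 = -1/2.
For Firm B: with q = P(Ignore), equating Mid's and Low's payoffs gives −8q + 5 = 8q − 6 ⇒ q = 11/16.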